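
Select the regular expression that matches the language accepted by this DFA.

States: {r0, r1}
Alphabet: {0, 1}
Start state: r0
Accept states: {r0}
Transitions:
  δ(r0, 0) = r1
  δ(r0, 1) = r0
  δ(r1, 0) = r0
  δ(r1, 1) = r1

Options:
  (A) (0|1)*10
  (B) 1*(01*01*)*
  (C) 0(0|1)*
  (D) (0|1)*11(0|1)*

Check each option against the DFA on short strings; one disagreement eliminates an option:
  (A) (0|1)*10: on ε the DFA stays in r0 and accepts (r0 ∈ Accept), but the regex does not match it → eliminate
  (B) 1*(01*01*)*: agrees with the DFA on every string of length ≤ 6
  (C) 0(0|1)*: on ε the DFA stays in r0 and accepts (r0 ∈ Accept), but the regex does not match it → eliminate
  (D) (0|1)*11(0|1)*: on ε the DFA stays in r0 and accepts (r0 ∈ Accept), but the regex does not match it → eliminate
Only (B) is consistent with the DFA.
(B) 1*(01*01*)*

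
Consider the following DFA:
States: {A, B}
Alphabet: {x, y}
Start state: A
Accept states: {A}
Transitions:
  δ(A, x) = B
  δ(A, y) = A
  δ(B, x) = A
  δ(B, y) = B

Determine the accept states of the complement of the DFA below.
Complement accept states = All states \ Original accept states
= {A, B} \ {A}
{B}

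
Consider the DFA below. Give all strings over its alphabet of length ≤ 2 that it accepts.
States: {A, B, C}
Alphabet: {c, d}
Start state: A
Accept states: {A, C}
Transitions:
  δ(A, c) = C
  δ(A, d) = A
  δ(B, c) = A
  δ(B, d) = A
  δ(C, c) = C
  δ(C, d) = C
ε, c, d, cc, cd, dc, dd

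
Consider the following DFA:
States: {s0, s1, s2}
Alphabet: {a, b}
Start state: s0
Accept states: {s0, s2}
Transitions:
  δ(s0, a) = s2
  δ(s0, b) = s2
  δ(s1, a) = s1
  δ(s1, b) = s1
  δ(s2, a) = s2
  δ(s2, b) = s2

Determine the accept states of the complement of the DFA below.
Complement accept states = All states \ Original accept states
= {s0, s1, s2} \ {s0, s2}
{s1}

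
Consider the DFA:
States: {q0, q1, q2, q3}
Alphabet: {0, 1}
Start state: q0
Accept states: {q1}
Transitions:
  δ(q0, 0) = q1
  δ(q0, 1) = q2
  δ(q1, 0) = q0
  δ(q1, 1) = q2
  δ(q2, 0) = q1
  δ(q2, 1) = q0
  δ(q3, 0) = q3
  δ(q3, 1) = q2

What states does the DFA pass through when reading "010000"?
read '0': q0 → q1
  read '1': q1 → q2
  read '0': q2 → q1
  read '0': q1 → q0
  read '0': q0 → q1
  read '0': q1 → q0
q0 -> q1 -> q2 -> q1 -> q0 -> q1 -> q0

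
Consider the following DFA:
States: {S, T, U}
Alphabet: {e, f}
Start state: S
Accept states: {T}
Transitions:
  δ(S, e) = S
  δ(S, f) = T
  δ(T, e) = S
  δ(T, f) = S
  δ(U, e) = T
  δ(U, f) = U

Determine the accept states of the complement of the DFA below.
Complement accept states = All states \ Original accept states
= {S, T, U} \ {T}
{S, U}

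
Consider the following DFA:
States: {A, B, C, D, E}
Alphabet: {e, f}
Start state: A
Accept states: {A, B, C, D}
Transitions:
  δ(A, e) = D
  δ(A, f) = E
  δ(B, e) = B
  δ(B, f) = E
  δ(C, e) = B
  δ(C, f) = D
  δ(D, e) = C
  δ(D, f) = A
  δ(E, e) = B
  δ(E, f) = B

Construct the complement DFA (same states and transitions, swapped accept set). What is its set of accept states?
Complement accept states = All states \ Original accept states
= {A, B, C, D, E} \ {A, B, C, D}
{E}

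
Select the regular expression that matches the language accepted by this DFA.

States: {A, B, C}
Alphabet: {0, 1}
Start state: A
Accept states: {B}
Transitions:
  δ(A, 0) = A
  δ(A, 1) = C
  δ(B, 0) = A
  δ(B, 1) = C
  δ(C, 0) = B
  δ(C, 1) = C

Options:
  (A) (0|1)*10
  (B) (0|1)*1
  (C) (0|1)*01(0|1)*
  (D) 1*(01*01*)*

Check each option against the DFA on short strings; one disagreement eliminates an option:
  (A) (0|1)*10: agrees with the DFA on every string of length ≤ 6
  (B) (0|1)*1: on '1' the DFA goes A → C and rejects (C ∉ Accept), but the regex matches it → eliminate
  (C) (0|1)*01(0|1)*: on '01' the DFA goes A → A → C and rejects (C ∉ Accept), but the regex matches it → eliminate
  (D) 1*(01*01*)*: on ε the DFA stays in A and rejects (A ∉ Accept), but the regex matches it → eliminate
Only (A) is consistent with the DFA.
(A) (0|1)*10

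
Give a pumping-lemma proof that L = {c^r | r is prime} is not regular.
Assume L is regular with pumping length p. Idea: pumping by a suitable count produces a composite length.
Let q be a prime with q ≥ p and choose s = c^q ∈ L. By the pumping lemma, s = xyz with |xy| ≤ p, |y| = k ≥ 1. Take i = q+1: |xy^(q+1)z| = q + q·k = q(1+k). Since q ≥ 2 and 1+k ≥ 2, q(1+k) is composite, so xy^(q+1)z ∉ L.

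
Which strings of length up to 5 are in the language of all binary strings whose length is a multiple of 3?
ε, 000, 001, 010, 011, 100, 101, 110, 111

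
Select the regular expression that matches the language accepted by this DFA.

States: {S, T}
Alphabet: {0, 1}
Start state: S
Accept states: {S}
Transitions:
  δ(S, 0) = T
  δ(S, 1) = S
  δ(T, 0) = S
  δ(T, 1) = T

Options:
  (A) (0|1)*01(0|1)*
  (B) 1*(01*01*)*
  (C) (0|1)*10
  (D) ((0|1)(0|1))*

Check each option against the DFA on short strings; one disagreement eliminates an option:
  (A) (0|1)*01(0|1)*: on ε the DFA stays in S and accepts (S ∈ Accept), but the regex does not match it → eliminate
  (B) 1*(01*01*)*: agrees with the DFA on every string of length ≤ 6
  (C) (0|1)*10: on ε the DFA stays in S and accepts (S ∈ Accept), but the regex does not match it → eliminate
  (D) ((0|1)(0|1))*: on '1' the DFA goes S → S and accepts (S ∈ Accept), but the regex does not match it → eliminate
Only (B) is consistent with the DFA.
(B) 1*(01*01*)*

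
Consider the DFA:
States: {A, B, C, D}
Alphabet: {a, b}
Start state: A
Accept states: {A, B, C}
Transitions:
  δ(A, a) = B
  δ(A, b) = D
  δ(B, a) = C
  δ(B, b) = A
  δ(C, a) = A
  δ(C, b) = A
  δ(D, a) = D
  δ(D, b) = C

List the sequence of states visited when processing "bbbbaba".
read 'b': A → D
  read 'b': D → C
  read 'b': C → A
  read 'b': A → D
  read 'a': D → D
  read 'b': D → C
  read 'a': C → A
A -> D -> C -> A -> D -> D -> C -> A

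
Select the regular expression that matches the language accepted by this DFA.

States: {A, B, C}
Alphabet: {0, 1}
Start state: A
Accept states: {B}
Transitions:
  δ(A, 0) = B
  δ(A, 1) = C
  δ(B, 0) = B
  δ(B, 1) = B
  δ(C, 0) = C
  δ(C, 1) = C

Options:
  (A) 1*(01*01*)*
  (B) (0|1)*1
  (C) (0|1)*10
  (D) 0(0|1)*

Check each option against the DFA on short strings; one disagreement eliminates an option:
  (A) 1*(01*01*)*: on ε the DFA stays in A and rejects (A ∉ Accept), but the regex matches it → eliminate
  (B) (0|1)*1: on '0' the DFA goes A → B and accepts (B ∈ Accept), but the regex does not match it → eliminate
  (C) (0|1)*10: on '0' the DFA goes A → B and accepts (B ∈ Accept), but the regex does not match it → eliminate
  (D) 0(0|1)*: agrees with the DFA on every string of length ≤ 6
Only (D) is consistent with the DFA.
(D) 0(0|1)*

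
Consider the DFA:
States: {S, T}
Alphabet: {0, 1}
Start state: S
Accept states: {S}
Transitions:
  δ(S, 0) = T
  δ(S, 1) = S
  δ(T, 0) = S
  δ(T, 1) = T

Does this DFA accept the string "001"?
Processing string "001":
  S --0--> T
  T --0--> S
  S --1--> S
Final state: S
Accept states: {S}
Yes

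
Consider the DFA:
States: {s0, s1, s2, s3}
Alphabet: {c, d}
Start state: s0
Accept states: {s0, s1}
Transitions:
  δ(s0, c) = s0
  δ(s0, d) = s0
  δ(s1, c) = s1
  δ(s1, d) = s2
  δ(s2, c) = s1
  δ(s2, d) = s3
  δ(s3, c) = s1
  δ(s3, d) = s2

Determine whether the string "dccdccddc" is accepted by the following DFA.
Processing string "dccdccddc":
  s0 --d--> s0
  s0 --c--> s0
  s0 --c--> s0
  s0 --d--> s0
  s0 --c--> s0
  s0 --c--> s0
  s0 --d--> s0
  s0 --d--> s0
  s0 --c--> s0
Final state: s0
Accept states: {s0, s1}
Yes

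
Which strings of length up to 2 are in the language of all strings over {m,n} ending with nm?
nm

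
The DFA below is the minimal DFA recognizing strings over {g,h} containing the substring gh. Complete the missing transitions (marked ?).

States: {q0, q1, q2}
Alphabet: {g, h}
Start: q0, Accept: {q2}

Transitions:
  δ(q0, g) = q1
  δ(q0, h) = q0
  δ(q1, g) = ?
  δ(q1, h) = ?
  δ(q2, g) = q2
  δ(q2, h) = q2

From the language and accept set, identify what each state tracks — q0: no g seen yet; q1: seen a g, waiting for h; q2: substring gh seen.
Each missing δ(q, a) is the state matching the new tracked value after reading a.
δ(q1, g) = q1; δ(q1, h) = q2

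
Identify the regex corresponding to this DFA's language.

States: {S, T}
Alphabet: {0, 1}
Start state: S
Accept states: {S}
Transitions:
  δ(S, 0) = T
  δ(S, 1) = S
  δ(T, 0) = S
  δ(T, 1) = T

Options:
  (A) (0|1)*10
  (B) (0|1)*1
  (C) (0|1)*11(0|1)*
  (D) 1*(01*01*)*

Check each option against the DFA on short strings; one disagreement eliminates an option:
  (A) (0|1)*10: on ε the DFA stays in S and accepts (S ∈ Accept), but the regex does not match it → eliminate
  (B) (0|1)*1: on ε the DFA stays in S and accepts (S ∈ Accept), but the regex does not match it → eliminate
  (C) (0|1)*11(0|1)*: on ε the DFA stays in S and accepts (S ∈ Accept), but the regex does not match it → eliminate
  (D) 1*(01*01*)*: agrees with the DFA on every string of length ≤ 6
Only (D) is consistent with the DFA.
(D) 1*(01*01*)*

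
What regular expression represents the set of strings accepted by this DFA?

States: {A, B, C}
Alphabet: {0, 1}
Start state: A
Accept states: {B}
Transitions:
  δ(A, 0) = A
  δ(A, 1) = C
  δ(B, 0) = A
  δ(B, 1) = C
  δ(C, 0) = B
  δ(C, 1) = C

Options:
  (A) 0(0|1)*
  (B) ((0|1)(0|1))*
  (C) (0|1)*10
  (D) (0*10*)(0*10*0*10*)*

Check each option against the DFA on short strings; one disagreement eliminates an option:
  (A) 0(0|1)*: on '0' the DFA goes A → A and rejects (A ∉ Accept), but the regex matches it → eliminate
  (B) ((0|1)(0|1))*: on ε the DFA stays in A and rejects (A ∉ Accept), but the regex matches it → eliminate
  (C) (0|1)*10: agrees with the DFA on every string of length ≤ 6
  (D) (0*10*)(0*10*0*10*)*: on '1' the DFA goes A → C and rejects (C ∉ Accept), but the regex matches it → eliminate
Only (C) is consistent with the DFA.
(C) (0|1)*10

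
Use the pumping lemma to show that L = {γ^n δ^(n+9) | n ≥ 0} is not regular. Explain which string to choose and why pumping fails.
Assume L is regular with pumping length p. Idea: pumping the γ-block breaks the fixed offset of 9.
Choose s = γ^p δ^(p+9) ∈ L. By the pumping lemma, s = xyz with |xy| ≤ p, |y| > 0, so y = γ^k with k ≥ 1. Then xy²z = γ^(p+k) δ^(p+9). For this to be in L we would need p+9 = (p+k)+9, i.e. k = 0, contradicting k ≥ 1. So xy²z ∉ L.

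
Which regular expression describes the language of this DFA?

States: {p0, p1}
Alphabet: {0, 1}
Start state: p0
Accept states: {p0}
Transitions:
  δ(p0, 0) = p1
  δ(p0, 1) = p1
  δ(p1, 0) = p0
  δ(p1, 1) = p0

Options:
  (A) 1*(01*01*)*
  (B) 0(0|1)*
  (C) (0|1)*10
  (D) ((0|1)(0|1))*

Check each option against the DFA on short strings; one disagreement eliminates an option:
  (A) 1*(01*01*)*: on '1' the DFA goes p0 → p1 and rejects (p1 ∉ Accept), but the regex matches it → eliminate
  (B) 0(0|1)*: on ε the DFA stays in p0 and accepts (p0 ∈ Accept), but the regex does not match it → eliminate
  (C) (0|1)*10: on ε the DFA stays in p0 and accepts (p0 ∈ Accept), but the regex does not match it → eliminate
  (D) ((0|1)(0|1))*: agrees with the DFA on every string of length ≤ 6
Only (D) is consistent with the DFA.
(D) ((0|1)(0|1))*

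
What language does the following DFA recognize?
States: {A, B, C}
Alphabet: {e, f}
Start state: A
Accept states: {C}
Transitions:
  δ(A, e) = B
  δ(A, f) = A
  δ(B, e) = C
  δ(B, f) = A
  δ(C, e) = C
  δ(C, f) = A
Testing a few strings:
  'ef' → reject
  'efef' → reject
  'e' → reject
  'ffe' → reject
State roles: A=last symbol not e; B=one trailing e; C=two trailing e's
All strings over {e,f} ending with ee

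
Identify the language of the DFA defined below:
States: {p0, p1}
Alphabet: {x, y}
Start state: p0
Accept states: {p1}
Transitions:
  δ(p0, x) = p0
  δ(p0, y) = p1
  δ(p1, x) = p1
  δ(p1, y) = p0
Testing a few strings:
  'y' → accept
  'yy' → reject
  'xyy' → reject
  'yxx' → accept
State roles: p0=even number of y's so far; p1=odd number of y's so far
All strings over {x,y} with an odd number of y's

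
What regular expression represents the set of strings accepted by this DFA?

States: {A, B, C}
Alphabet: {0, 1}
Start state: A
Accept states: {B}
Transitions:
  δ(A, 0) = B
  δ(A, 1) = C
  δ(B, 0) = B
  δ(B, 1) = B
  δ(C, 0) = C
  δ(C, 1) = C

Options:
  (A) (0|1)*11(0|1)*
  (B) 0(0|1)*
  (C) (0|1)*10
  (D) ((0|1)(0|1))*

Check each option against the DFA on short strings; one disagreement eliminates an option:
  (A) (0|1)*11(0|1)*: on '0' the DFA goes A → B and accepts (B ∈ Accept), but the regex does not match it → eliminate
  (B) 0(0|1)*: agrees with the DFA on every string of length ≤ 6
  (C) (0|1)*10: on '0' the DFA goes A → B and accepts (B ∈ Accept), but the regex does not match it → eliminate
  (D) ((0|1)(0|1))*: on ε the DFA stays in A and rejects (A ∉ Accept), but the regex matches it → eliminate
Only (B) is consistent with the DFA.
(B) 0(0|1)*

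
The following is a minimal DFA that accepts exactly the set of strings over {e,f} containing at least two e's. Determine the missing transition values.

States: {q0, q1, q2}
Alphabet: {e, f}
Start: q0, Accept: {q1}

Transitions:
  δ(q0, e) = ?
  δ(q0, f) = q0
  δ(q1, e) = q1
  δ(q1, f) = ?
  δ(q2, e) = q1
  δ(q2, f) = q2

From the language and accept set, identify what each state tracks — q0: zero e's seen; q1: ≥ two e's seen; q2: one e seen.
Each missing δ(q, a) is the state matching the new tracked value after reading a.
δ(q0, e) = q2; δ(q1, f) = q1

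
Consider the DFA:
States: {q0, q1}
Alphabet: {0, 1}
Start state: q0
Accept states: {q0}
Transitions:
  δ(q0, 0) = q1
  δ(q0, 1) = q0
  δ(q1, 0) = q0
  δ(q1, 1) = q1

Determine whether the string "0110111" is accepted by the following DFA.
Processing string "0110111":
  q0 --0--> q1
  q1 --1--> q1
  q1 --1--> q1
  q1 --0--> q0
  q0 --1--> q0
  q0 --1--> q0
  q0 --1--> q0
Final state: q0
Accept states: {q0}
Yes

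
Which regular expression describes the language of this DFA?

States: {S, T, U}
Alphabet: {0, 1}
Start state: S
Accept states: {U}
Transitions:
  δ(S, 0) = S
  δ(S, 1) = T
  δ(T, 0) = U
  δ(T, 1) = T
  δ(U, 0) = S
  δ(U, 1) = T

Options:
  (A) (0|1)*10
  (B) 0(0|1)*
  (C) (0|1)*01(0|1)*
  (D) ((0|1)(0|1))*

Check each option against the DFA on short strings; one disagreement eliminates an option:
  (A) (0|1)*10: agrees with the DFA on every string of length ≤ 6
  (B) 0(0|1)*: on '0' the DFA goes S → S and rejects (S ∉ Accept), but the regex matches it → eliminate
  (C) (0|1)*01(0|1)*: on '01' the DFA goes S → S → T and rejects (T ∉ Accept), but the regex matches it → eliminate
  (D) ((0|1)(0|1))*: on ε the DFA stays in S and rejects (S ∉ Accept), but the regex matches it → eliminate
Only (A) is consistent with the DFA.
(A) (0|1)*10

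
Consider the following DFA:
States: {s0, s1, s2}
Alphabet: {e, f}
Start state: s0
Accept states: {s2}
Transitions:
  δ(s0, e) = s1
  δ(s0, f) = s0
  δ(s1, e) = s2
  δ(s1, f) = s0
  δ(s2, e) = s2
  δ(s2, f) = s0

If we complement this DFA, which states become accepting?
Complement accept states = All states \ Original accept states
= {s0, s1, s2} \ {s2}
{s0, s1}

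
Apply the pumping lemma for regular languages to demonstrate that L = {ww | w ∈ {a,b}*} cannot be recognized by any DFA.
Assume L is regular with pumping length p. Idea: pumping the leading a-block breaks the equality of the two halves.
Choose s = a^p b a^p b ∈ L (with w = a^p b). |s| = 2p+2 ≥ p. By the pumping lemma, s = xyz with |xy| ≤ p, |y| > 0, so y = a^k with k ≥ 1, in the first a-block. Then xy²z = a^(p+k) b a^p b, of length 2p+2+k. If k is odd this length is odd, so it cannot be of the form ww. If k is even, each half has length p+1+k/2 ≤ p+k, so the first half lies entirely inside the leading a-block and contains no b, while the second half ends in b; the halves differ. Either way xy²z ∉ L.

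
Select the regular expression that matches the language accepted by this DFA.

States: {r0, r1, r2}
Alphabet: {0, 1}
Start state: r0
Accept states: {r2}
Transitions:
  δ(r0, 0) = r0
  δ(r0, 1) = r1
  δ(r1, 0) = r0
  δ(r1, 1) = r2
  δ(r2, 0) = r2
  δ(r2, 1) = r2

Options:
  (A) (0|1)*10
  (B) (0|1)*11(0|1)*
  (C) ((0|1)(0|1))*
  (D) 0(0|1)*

Check each option against the DFA on short strings; one disagreement eliminates an option:
  (A) (0|1)*10: on '10' the DFA goes r0 → r1 → r0 and rejects (r0 ∉ Accept), but the regex matches it → eliminate
  (B) (0|1)*11(0|1)*: agrees with the DFA on every string of length ≤ 6
  (C) ((0|1)(0|1))*: on ε the DFA stays in r0 and rejects (r0 ∉ Accept), but the regex matches it → eliminate
  (D) 0(0|1)*: on '0' the DFA goes r0 → r0 and rejects (r0 ∉ Accept), but the regex matches it → eliminate
Only (B) is consistent with the DFA.
(B) (0|1)*11(0|1)*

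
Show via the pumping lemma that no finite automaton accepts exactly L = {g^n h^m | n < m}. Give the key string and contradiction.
Assume L is regular with pumping length p. Idea: pumping up the g-block makes the g-count reach the h-count.
Choose s = g^p h^(p+1) ∈ L. By the pumping lemma, s = xyz with |xy| ≤ p, |y| > 0, so y = g^k with k ≥ 1. Then xy²z = g^(p+k) h^(p+1). Since p+k ≥ p+1, the number of g's is no longer strictly less than the number of h's, so xy²z ∉ L.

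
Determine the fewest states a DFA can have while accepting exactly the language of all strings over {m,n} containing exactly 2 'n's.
By Myhill–Nerode, count the distinguishable equivalence classes: 4 classes — having seen 0, 1, 2, or >2 copies of 'n'; the count-2 class is the only accepting one and >2 is dead.
4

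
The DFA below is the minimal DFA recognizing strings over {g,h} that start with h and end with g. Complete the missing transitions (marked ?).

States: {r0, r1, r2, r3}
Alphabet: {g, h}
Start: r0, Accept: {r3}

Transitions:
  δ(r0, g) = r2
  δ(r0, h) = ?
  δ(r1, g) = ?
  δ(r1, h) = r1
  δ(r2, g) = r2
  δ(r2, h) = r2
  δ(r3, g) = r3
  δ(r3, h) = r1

From the language and accept set, identify what each state tracks — r0: no input read; r1: started with h, last symbol h; r2: started with g (dead); r3: started with h, last symbol g.
Each missing δ(q, a) is the state matching the new tracked value after reading a.
δ(r0, h) = r1; δ(r1, g) = r3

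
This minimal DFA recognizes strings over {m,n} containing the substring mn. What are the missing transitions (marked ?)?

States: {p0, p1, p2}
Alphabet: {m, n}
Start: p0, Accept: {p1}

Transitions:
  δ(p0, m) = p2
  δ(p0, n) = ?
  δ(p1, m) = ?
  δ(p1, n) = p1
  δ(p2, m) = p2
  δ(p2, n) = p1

From the language and accept set, identify what each state tracks — p0: no m seen yet; p1: substring mn seen; p2: seen a m, waiting for n.
Each missing δ(q, a) is the state matching the new tracked value after reading a.
δ(p0, n) = p0; δ(p1, m) = p1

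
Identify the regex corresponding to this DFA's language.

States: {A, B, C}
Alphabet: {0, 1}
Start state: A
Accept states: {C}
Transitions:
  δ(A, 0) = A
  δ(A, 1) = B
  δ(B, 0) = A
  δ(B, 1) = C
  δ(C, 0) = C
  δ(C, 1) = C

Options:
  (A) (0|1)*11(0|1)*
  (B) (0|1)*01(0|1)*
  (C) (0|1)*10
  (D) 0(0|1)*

Check each option against the DFA on short strings; one disagreement eliminates an option:
  (A) (0|1)*11(0|1)*: agrees with the DFA on every string of length ≤ 6
  (B) (0|1)*01(0|1)*: on '01' the DFA goes A → A → B and rejects (B ∉ Accept), but the regex matches it → eliminate
  (C) (0|1)*10: on '10' the DFA goes A → B → A and rejects (A ∉ Accept), but the regex matches it → eliminate
  (D) 0(0|1)*: on '0' the DFA goes A → A and rejects (A ∉ Accept), but the regex matches it → eliminate
Only (A) is consistent with the DFA.
(A) (0|1)*11(0|1)*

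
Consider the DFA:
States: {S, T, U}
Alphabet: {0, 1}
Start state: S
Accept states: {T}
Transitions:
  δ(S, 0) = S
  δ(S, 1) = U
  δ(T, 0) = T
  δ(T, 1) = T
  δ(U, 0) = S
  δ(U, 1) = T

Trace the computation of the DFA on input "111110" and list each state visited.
read '1': S → U
  read '1': U → T
  read '1': T → T
  read '1': T → T
  read '1': T → T
  read '0': T → T
S -> U -> T -> T -> T -> T -> T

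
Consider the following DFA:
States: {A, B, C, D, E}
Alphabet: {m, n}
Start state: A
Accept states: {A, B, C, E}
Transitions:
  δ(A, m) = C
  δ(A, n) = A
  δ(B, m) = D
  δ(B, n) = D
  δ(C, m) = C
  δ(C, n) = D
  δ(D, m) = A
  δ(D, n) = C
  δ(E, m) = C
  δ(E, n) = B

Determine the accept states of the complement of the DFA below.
Complement accept states = All states \ Original accept states
= {A, B, C, D, E} \ {A, B, C, E}
{D}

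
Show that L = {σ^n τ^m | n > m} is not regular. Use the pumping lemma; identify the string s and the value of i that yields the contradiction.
Assume L is regular with pumping length p. Idea: pumping down the σ-block drops the σ-count to at most the τ-count.
Choose s = σ^(p+1) τ^p ∈ L (|s| = 2p+1 ≥ p). By the pumping lemma, s = xyz with |xy| ≤ p, |y| > 0, so y = σ^k with k ≥ 1. Take i = 0: xz = σ^(p+1−k) τ^p. Since k ≥ 1, p+1−k ≤ p, so the number of σ's is no longer strictly greater than the number of τ's, hence xz ∉ L.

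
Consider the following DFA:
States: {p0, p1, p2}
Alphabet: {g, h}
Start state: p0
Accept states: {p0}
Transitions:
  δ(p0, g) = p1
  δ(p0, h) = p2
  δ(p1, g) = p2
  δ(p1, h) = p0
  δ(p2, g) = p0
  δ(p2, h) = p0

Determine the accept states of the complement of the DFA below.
Complement accept states = All states \ Original accept states
= {p0, p1, p2} \ {p0}
{p1, p2}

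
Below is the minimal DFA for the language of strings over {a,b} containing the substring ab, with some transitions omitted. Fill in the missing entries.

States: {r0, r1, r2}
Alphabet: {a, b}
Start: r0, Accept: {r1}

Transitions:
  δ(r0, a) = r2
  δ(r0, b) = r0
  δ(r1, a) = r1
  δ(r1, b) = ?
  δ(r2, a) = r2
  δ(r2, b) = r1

From the language and accept set, identify what each state tracks — r0: no a seen yet; r1: substring ab seen; r2: seen a a, waiting for b.
Each missing δ(q, a) is the state matching the new tracked value after reading a.
δ(r1, b) = r1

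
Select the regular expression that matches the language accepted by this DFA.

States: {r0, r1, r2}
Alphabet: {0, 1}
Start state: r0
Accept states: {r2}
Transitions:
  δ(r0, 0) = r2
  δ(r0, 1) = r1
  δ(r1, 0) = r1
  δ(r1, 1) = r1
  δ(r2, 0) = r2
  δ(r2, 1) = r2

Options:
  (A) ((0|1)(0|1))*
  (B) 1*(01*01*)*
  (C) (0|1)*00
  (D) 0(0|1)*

Check each option against the DFA on short strings; one disagreement eliminates an option:
  (A) ((0|1)(0|1))*: on ε the DFA stays in r0 and rejects (r0 ∉ Accept), but the regex matches it → eliminate
  (B) 1*(01*01*)*: on ε the DFA stays in r0 and rejects (r0 ∉ Accept), but the regex matches it → eliminate
  (C) (0|1)*00: on '0' the DFA goes r0 → r2 and accepts (r2 ∈ Accept), but the regex does not match it → eliminate
  (D) 0(0|1)*: agrees with the DFA on every string of length ≤ 6
Only (D) is consistent with the DFA.
(D) 0(0|1)*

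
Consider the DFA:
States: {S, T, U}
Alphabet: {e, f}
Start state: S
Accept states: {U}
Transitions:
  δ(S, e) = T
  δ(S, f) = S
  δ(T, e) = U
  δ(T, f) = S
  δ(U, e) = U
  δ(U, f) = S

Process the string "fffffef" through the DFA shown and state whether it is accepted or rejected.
Processing string "fffffef":
  S --f--> S
  S --f--> S
  S --f--> S
  S --f--> S
  S --f--> S
  S --e--> T
  T --f--> S
Final state: S
Accept states: {U}
No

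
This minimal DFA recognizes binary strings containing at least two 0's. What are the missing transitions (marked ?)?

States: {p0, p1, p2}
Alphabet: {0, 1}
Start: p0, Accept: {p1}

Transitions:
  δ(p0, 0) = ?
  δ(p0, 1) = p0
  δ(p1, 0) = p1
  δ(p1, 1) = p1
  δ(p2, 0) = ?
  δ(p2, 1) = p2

From the language and accept set, identify what each state tracks — p0: zero 0's seen; p1: ≥ two 0's seen; p2: one 0 seen.
Each missing δ(q, a) is the state matching the new tracked value after reading a.
δ(p0, 0) = p2; δ(p2, 0) = p1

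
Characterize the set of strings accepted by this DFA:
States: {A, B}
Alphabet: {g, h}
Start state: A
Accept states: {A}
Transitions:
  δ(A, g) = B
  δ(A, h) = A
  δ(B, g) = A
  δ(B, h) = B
Testing a few strings:
  'hh' → accept
  'g' → reject
  'h' → accept
  'gg' → accept
State roles: A=even number of g's so far; B=odd number of g's so far
All strings over {g,h} with an even number of g's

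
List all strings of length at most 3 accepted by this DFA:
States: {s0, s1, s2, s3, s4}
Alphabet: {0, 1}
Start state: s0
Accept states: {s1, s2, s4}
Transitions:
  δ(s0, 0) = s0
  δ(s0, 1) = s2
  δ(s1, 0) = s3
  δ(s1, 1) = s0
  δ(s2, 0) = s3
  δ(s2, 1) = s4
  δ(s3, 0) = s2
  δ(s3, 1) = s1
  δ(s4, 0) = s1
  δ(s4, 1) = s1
1, 01, 11, 001, 011, 100, 101, 110, 111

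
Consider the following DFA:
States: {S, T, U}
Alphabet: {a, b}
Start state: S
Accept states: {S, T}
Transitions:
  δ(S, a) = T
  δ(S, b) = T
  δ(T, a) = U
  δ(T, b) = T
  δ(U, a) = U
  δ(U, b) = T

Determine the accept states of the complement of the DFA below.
Complement accept states = All states \ Original accept states
= {S, T, U} \ {S, T}
{U}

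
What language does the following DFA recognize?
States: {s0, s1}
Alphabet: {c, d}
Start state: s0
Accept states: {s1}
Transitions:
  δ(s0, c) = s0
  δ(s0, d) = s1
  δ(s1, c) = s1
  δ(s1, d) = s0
Testing a few strings:
  'dd' → reject
  'd' → accept
  'ccc' → reject
  'cc' → reject
State roles: s0=even number of d's so far; s1=odd number of d's so far
All strings over {c,d} with an odd number of d's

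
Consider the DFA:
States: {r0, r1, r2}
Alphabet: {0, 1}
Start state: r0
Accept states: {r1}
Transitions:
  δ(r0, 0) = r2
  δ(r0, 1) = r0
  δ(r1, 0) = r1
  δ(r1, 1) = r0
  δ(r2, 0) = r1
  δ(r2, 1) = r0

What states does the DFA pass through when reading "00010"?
read '0': r0 → r2
  read '0': r2 → r1
  read '0': r1 → r1
  read '1': r1 → r0
  read '0': r0 → r2
r0 -> r2 -> r1 -> r1 -> r0 -> r2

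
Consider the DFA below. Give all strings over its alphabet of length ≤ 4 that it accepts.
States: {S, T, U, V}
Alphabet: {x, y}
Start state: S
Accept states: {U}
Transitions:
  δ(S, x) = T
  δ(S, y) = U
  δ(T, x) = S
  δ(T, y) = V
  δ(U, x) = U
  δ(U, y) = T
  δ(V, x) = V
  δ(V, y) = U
y, yx, xxy, xyy, yxx, xxyx, xyxy, xyyx, yxxx, yyxy, yyyy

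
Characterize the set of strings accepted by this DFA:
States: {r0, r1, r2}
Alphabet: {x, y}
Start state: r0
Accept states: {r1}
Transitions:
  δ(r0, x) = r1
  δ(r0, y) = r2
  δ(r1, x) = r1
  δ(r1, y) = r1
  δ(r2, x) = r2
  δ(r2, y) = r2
Testing a few strings:
  'y' → reject
  'xyy' → accept
  'yx' → reject
  'yyx' → reject
State roles: r0=no input read; r1=started with x; r2=started with y (dead)
All strings over {x,y} starting with x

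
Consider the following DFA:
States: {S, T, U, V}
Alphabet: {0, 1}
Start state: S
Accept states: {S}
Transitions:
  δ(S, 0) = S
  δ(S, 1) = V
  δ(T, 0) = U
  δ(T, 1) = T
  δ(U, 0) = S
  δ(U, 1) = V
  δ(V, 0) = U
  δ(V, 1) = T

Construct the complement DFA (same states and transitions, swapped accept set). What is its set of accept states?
Complement accept states = All states \ Original accept states
= {S, T, U, V} \ {S}
{T, U, V}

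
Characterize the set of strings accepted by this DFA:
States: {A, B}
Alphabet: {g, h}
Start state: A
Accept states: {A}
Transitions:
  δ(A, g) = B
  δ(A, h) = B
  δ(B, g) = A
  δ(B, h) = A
Testing a few strings:
  'gg' → accept
  'hgg' → reject
  'hhg' → reject
  'g' → reject
State roles: A=even length so far; B=odd length so far
All strings over {g,h} of even length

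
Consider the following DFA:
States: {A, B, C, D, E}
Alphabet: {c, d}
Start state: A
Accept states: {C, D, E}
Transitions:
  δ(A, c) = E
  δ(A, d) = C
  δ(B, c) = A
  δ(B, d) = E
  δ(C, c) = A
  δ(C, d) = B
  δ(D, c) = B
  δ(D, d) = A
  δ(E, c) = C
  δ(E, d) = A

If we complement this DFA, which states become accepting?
Complement accept states = All states \ Original accept states
= {A, B, C, D, E} \ {C, D, E}
{A, B}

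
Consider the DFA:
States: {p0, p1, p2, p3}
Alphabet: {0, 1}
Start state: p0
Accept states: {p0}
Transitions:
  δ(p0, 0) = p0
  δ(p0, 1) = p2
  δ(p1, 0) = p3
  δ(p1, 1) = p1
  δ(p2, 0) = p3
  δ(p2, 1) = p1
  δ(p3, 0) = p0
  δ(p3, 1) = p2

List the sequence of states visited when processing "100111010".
read '1': p0 → p2
  read '0': p2 → p3
  read '0': p3 → p0
  read '1': p0 → p2
  read '1': p2 → p1
  read '1': p1 → p1
  read '0': p1 → p3
  read '1': p3 → p2
  read '0': p2 → p3
p0 -> p2 -> p3 -> p0 -> p2 -> p1 -> p1 -> p3 -> p2 -> p3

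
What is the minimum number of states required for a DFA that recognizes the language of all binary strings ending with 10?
By Myhill–Nerode, count the distinguishable equivalence classes: three classes — suffix matches ε, 1, or 10.
3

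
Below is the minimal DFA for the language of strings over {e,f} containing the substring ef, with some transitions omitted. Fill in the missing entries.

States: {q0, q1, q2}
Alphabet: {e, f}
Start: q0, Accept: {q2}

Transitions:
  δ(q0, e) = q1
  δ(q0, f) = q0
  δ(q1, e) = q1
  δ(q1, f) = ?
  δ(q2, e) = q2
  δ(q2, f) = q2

From the language and accept set, identify what each state tracks — q0: no e seen yet; q1: seen a e, waiting for f; q2: substring ef seen.
Each missing δ(q, a) is the state matching the new tracked value after reading a.
δ(q1, f) = q2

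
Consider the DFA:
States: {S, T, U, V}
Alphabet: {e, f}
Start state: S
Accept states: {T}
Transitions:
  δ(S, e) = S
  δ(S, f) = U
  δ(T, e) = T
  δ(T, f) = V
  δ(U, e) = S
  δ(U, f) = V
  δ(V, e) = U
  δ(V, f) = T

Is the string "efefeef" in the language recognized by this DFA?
Processing string "efefeef":
  S --e--> S
  S --f--> U
  U --e--> S
  S --f--> U
  U --e--> S
  S --e--> S
  S --f--> U
Final state: U
Accept states: {T}
No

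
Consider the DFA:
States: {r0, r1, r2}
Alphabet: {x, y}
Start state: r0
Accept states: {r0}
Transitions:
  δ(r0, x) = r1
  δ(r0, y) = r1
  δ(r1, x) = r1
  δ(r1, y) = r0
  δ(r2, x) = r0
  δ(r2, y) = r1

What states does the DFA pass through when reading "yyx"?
read 'y': r0 → r1
  read 'y': r1 → r0
  read 'x': r0 → r1
r0 -> r1 -> r0 -> r1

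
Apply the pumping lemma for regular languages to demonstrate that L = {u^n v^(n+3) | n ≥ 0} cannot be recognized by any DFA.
Assume L is regular with pumping length p. Idea: pumping the u-block breaks the fixed offset of 3.
Choose s = u^p v^(p+3) ∈ L. By the pumping lemma, s = xyz with |xy| ≤ p, |y| > 0, so y = u^k with k ≥ 1. Then xy²z = u^(p+k) v^(p+3). For this to be in L we would need p+3 = (p+k)+3, i.e. k = 0, contradicting k ≥ 1. So xy²z ∉ L.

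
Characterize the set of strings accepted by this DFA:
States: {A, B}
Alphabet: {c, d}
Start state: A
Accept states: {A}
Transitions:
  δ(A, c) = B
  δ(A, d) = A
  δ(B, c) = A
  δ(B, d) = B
Testing a few strings:
  'cc' → accept
  'd' → accept
  'c' → reject
  'dcd' → reject
State roles: A=even number of c's so far; B=odd number of c's so far
All strings over {c,d} with an even number of c's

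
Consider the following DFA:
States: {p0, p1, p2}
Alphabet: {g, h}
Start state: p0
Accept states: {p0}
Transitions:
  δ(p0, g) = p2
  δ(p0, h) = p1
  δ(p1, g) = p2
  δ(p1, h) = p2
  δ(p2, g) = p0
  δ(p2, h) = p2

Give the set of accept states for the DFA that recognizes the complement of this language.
Complement accept states = All states \ Original accept states
= {p0, p1, p2} \ {p0}
{p1, p2}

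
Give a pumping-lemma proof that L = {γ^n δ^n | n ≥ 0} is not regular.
Assume L is regular with pumping length p. Idea: pumping the γ-block changes the count balance.
Choose s = γ^p δ^p (length 2p ≥ p). By the pumping lemma, s = xyz with |xy| ≤ p, |y| > 0. So y = γ^k for some k > 0 (since xy is entirely within the γ's). Pumping gives xy²z = γ^(p+k) δ^p, which is not in L since p+k ≠ p.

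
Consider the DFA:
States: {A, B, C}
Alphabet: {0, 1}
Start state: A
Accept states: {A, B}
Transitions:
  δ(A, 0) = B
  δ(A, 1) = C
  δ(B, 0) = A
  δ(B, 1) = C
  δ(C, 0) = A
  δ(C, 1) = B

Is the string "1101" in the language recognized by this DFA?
Processing string "1101":
  A --1--> C
  C --1--> B
  B --0--> A
  A --1--> C
Final state: C
Accept states: {A, B}
No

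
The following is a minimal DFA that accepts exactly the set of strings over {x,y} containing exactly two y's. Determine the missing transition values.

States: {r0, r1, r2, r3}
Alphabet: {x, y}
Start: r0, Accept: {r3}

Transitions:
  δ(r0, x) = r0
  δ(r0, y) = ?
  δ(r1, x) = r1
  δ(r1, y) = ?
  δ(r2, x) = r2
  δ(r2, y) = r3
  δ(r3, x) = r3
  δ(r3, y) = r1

From the language and accept set, identify what each state tracks — r0: zero y's; r1: ≥ three y's (dead); r2: one y; r3: two y's.
Each missing δ(q, a) is the state matching the new tracked value after reading a.
δ(r0, y) = r2; δ(r1, y) = r1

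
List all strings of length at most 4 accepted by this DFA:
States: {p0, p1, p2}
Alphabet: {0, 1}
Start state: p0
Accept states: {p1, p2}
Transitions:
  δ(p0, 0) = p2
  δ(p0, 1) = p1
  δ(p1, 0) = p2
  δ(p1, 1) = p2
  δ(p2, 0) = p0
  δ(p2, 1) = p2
0, 1, 01, 10, 11, 000, 001, 011, 101, 111, 0001, 0010, 0011, 0100, 0101, 0111, 1000, 1001, 1011, 1100, 1101, 1111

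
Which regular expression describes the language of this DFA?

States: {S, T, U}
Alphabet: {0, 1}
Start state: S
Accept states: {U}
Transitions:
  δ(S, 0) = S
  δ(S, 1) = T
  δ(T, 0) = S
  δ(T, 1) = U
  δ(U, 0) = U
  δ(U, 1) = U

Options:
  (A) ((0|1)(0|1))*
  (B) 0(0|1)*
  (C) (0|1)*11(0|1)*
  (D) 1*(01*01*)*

Check each option against the DFA on short strings; one disagreement eliminates an option:
  (A) ((0|1)(0|1))*: on ε the DFA stays in S and rejects (S ∉ Accept), but the regex matches it → eliminate
  (B) 0(0|1)*: on '0' the DFA goes S → S and rejects (S ∉ Accept), but the regex matches it → eliminate
  (C) (0|1)*11(0|1)*: agrees with the DFA on every string of length ≤ 6
  (D) 1*(01*01*)*: on ε the DFA stays in S and rejects (S ∉ Accept), but the regex matches it → eliminate
Only (C) is consistent with the DFA.
(C) (0|1)*11(0|1)*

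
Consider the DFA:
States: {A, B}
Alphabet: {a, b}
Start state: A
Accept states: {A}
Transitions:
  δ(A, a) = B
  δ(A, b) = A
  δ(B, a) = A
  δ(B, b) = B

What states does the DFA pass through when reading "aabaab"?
read 'a': A → B
  read 'a': B → A
  read 'b': A → A
  read 'a': A → B
  read 'a': B → A
  read 'b': A → A
A -> B -> A -> A -> B -> A -> A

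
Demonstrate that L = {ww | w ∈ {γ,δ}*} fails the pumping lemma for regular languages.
Assume L is regular with pumping length p. Idea: pumping the leading γ-block breaks the equality of the two halves.
Choose s = γ^p δ γ^p δ ∈ L (with w = γ^p δ). |s| = 2p+2 ≥ p. By the pumping lemma, s = xyz with |xy| ≤ p, |y| > 0, so y = γ^k with k ≥ 1, in the first γ-block. Then xy²z = γ^(p+k) δ γ^p δ, of length 2p+2+k. If k is odd this length is odd, so it cannot be of the form ww. If k is even, each half has length p+1+k/2 ≤ p+k, so the first half lies entirely inside the leading γ-block and contains no δ, while the second half ends in δ; the halves differ. Either way xy²z ∉ L.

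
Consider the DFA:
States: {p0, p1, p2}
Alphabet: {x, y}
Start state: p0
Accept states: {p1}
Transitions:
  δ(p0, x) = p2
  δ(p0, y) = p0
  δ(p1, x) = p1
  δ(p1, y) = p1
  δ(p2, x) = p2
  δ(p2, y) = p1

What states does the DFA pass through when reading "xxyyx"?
read 'x': p0 → p2
  read 'x': p2 → p2
  read 'y': p2 → p1
  read 'y': p1 → p1
  read 'x': p1 → p1
p0 -> p2 -> p2 -> p1 -> p1 -> p1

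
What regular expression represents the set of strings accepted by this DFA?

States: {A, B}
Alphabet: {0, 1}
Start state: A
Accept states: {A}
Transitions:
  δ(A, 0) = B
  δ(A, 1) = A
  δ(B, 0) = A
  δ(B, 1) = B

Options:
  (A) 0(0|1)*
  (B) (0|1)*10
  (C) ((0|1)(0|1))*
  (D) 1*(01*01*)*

Check each option against the DFA on short strings; one disagreement eliminates an option:
  (A) 0(0|1)*: on ε the DFA stays in A and accepts (A ∈ Accept), but the regex does not match it → eliminate
  (B) (0|1)*10: on ε the DFA stays in A and accepts (A ∈ Accept), but the regex does not match it → eliminate
  (C) ((0|1)(0|1))*: on '1' the DFA goes A → A and accepts (A ∈ Accept), but the regex does not match it → eliminate
  (D) 1*(01*01*)*: agrees with the DFA on every string of length ≤ 6
Only (D) is consistent with the DFA.
(D) 1*(01*01*)*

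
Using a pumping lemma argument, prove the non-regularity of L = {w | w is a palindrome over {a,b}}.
Assume L is regular with pumping length p. Idea: pumping the leading a-block breaks the symmetry.
Choose s = a^p b a^p (a palindrome of length 2p+1 ≥ p). By the pumping lemma, s = xyz with |xy| ≤ p, |y| > 0, so y = a^k with k > 0 (xy lies entirely in the first a^p). Then xy²z = a^(p+k) b a^p, which is not a palindrome since p+k ≠ p.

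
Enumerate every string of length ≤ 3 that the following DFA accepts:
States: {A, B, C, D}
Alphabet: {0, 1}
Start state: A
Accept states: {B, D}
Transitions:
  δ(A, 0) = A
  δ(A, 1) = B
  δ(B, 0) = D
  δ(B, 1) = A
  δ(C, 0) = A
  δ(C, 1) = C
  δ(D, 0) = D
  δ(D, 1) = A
1, 01, 10, 001, 010, 100, 111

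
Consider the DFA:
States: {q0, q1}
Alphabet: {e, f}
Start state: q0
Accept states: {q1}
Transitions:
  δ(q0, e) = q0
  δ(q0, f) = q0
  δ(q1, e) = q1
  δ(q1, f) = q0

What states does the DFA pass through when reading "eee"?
read 'e': q0 → q0
  read 'e': q0 → q0
  read 'e': q0 → q0
q0 -> q0 -> q0 -> q0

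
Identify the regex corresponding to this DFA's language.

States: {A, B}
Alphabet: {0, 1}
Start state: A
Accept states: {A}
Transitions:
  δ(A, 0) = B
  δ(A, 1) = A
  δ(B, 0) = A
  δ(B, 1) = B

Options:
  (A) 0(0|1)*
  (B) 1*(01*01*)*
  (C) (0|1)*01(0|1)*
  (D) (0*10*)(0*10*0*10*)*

Check each option against the DFA on short strings; one disagreement eliminates an option:
  (A) 0(0|1)*: on ε the DFA stays in A and accepts (A ∈ Accept), but the regex does not match it → eliminate
  (B) 1*(01*01*)*: agrees with the DFA on every string of length ≤ 6
  (C) (0|1)*01(0|1)*: on ε the DFA stays in A and accepts (A ∈ Accept), but the regex does not match it → eliminate
  (D) (0*10*)(0*10*0*10*)*: on ε the DFA stays in A and accepts (A ∈ Accept), but the regex does not match it → eliminate
Only (B) is consistent with the DFA.
(B) 1*(01*01*)*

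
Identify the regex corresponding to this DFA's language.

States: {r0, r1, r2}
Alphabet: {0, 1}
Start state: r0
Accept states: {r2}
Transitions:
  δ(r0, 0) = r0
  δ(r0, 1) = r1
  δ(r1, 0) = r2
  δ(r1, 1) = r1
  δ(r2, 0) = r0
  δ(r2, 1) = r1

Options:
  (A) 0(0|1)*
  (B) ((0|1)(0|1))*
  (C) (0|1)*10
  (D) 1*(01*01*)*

Check each option against the DFA on short strings; one disagreement eliminates an option:
  (A) 0(0|1)*: on '0' the DFA goes r0 → r0 and rejects (r0 ∉ Accept), but the regex matches it → eliminate
  (B) ((0|1)(0|1))*: on ε the DFA stays in r0 and rejects (r0 ∉ Accept), but the regex matches it → eliminate
  (C) (0|1)*10: agrees with the DFA on every string of length ≤ 6
  (D) 1*(01*01*)*: on ε the DFA stays in r0 and rejects (r0 ∉ Accept), but the regex matches it → eliminate
Only (C) is consistent with the DFA.
(C) (0|1)*10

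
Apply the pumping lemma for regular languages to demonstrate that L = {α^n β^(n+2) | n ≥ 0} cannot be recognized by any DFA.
Assume L is regular with pumping length p. Idea: pumping the α-block breaks the fixed offset of 2.
Choose s = α^p β^(p+2) ∈ L. By the pumping lemma, s = xyz with |xy| ≤ p, |y| > 0, so y = α^k with k ≥ 1. Then xy²z = α^(p+k) β^(p+2). For this to be in L we would need p+2 = (p+k)+2, i.e. k = 0, contradicting k ≥ 1. So xy²z ∉ L.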